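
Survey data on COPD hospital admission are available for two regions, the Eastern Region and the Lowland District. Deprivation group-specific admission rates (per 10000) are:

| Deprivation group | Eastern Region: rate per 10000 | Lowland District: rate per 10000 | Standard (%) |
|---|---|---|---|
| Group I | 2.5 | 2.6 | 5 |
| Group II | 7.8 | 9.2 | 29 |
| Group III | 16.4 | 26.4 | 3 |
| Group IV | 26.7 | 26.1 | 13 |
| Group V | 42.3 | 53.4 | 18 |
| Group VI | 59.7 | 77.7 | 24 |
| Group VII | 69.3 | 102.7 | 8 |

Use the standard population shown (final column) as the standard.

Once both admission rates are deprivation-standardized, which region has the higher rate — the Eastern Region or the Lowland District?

Lowland District

Standard weights: 0.05, 0.29, 0.03, 0.13, 0.18, 0.24, 0.08.
The Eastern Region: 0.0500×2.5 + 0.2900×7.8 + 0.0300×16.4 + 0.1300×26.7 + 0.1800×42.3 + 0.2400×59.7 + 0.0800×69.3 = 33.8360 per 10000.
The Lowland District: 0.0500×2.6 + 0.2900×9.2 + 0.0300×26.4 + 0.1300×26.1 + 0.1800×53.4 + 0.2400×77.7 + 0.0800×102.7 = 43.4590 per 10000.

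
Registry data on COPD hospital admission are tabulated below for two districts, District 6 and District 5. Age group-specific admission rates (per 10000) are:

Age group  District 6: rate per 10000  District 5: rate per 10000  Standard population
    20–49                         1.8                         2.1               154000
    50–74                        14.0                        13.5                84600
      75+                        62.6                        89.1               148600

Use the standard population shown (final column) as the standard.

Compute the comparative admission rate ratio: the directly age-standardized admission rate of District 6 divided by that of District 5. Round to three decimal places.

0.732

Standard total = 387200; weights = 0.3977, 0.2185, 0.3838.
District 6: 0.3977×1.8 + 0.2185×14.0 + 0.3838×62.6 = 27.7995 per 10000.
District 5: 0.3977×2.1 + 0.2185×13.5 + 0.3838×89.1 = 37.9798 per 10000.
Ratio = 27.7995 ÷ 37.9798 = 0.73196.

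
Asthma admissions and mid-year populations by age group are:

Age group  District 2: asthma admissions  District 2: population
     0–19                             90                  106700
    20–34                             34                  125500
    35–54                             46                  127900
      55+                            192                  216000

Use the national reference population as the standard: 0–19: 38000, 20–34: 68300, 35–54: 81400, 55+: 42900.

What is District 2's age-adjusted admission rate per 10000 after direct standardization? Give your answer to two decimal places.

5.12

Age-specific rates per 10000 for District 2: 8.43, 2.71, 3.60, 8.89.
Standard total = 230600; weights = 0.1648, 0.2962, 0.3530, 0.1860.
Standardized rate: 0.1648×8.43 + 0.2962×2.71 + 0.3530×3.60 + 0.1860×8.89 = 5.1156 per 10000.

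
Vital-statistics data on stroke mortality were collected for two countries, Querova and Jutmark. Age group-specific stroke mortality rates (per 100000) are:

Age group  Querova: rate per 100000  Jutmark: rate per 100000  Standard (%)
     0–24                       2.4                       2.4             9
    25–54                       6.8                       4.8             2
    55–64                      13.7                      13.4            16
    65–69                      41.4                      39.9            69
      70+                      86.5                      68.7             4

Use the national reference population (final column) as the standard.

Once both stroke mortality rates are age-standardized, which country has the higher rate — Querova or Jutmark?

Querova

Standard weights: 0.09, 0.02, 0.16, 0.69, 0.04.
Querova: 0.0900×2.4 + 0.0200×6.8 + 0.1600×13.7 + 0.6900×41.4 + 0.0400×86.5 = 34.5700 per 100000.
Jutmark: 0.0900×2.4 + 0.0200×4.8 + 0.1600×13.4 + 0.6900×39.9 + 0.0400×68.7 = 32.7350 per 100000.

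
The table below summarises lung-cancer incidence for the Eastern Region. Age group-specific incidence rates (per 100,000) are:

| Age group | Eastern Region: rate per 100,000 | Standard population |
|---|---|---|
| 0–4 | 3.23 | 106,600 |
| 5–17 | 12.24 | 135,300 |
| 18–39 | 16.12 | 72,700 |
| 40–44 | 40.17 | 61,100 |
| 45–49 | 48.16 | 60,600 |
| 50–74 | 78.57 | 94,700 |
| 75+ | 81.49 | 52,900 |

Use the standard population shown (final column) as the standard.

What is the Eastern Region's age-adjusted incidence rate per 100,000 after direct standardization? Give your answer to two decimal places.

Standard total = 583,900; weights = 0.1826, 0.2317, 0.1245, 0.1046, 0.1038, 0.1622, 0.0906.
Standardized rate: 0.1826×3.23 + 0.2317×12.24 + 0.1245×16.12 + 0.1046×40.17 + 0.1038×48.16 + 0.1622×78.57 + 0.0906×81.49 = 34.7604 per 100,000.

34.76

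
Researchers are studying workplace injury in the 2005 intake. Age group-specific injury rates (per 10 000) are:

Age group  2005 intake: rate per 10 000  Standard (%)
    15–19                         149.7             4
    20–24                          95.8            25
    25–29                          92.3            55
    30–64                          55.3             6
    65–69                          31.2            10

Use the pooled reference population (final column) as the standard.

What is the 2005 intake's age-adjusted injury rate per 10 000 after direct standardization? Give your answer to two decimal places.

Standard weights: 0.04, 0.25, 0.55, 0.06, 0.10.
Standardized rate: 0.0400×149.7 + 0.2500×95.8 + 0.5500×92.3 + 0.0600×55.3 + 0.1000×31.2 = 87.1410 per 10 000.

87.14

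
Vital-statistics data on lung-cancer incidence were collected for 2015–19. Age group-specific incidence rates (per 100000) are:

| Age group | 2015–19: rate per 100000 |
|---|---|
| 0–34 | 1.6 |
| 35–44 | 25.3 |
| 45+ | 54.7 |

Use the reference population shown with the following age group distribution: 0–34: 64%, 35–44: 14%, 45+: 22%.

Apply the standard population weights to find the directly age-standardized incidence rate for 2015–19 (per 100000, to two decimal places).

Standard weights: 0.64, 0.14, 0.22.
Standardized rate: 0.6400×1.6 + 0.1400×25.3 + 0.2200×54.7 = 16.6000 per 100000.

16.60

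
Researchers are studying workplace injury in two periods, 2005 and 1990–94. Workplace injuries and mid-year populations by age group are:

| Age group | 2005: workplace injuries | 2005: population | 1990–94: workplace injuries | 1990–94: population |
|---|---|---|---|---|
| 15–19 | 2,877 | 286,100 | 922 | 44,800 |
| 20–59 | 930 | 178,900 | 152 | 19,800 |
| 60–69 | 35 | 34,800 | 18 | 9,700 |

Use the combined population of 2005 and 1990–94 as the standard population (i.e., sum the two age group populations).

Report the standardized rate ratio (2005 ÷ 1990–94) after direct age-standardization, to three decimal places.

0.523

Age-specific rates per 10,000 for 2005: 100.56, 51.98, 10.06.
For 1990–94: 205.80, 76.77, 18.56.
Combined standard total = 574,100; weights = 0.5764, 0.3461, 0.0775.
2005: 0.5764×100.56 + 0.3461×51.98 + 0.0775×10.06 = 76.7321 per 10,000.
1990–94: 0.5764×205.80 + 0.3461×76.77 + 0.0775×18.56 = 146.6294 per 10,000.
Ratio = 76.7321 ÷ 146.6294 = 0.52331.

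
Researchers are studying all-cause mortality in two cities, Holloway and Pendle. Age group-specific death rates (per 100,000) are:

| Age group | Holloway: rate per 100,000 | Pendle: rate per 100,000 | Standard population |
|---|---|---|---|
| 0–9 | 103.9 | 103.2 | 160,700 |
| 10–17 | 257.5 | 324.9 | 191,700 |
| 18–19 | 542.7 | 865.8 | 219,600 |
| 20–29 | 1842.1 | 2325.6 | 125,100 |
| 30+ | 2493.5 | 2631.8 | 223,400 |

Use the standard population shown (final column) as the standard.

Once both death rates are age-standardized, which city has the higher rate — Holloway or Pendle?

Standard total = 920,500; weights = 0.1746, 0.2083, 0.2386, 0.1359, 0.2427.
Holloway: 0.1746×103.9 + 0.2083×257.5 + 0.2386×542.7 + 0.1359×1842.1 + 0.2427×2493.5 = 1056.7420 per 100,000.
Pendle: 0.1746×103.2 + 0.2083×324.9 + 0.2386×865.8 + 0.1359×2325.6 + 0.2427×2631.8 = 1247.0113 per 100,000.

Pendle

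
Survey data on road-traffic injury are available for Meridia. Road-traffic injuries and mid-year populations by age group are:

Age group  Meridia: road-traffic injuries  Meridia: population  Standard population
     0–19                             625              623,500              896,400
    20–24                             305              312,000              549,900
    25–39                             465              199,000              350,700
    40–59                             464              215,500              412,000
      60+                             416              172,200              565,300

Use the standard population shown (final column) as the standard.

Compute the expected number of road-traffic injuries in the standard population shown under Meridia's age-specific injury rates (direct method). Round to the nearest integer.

4508

Age-specific rates per 100,000 for Meridia: 100.24, 97.76, 233.67, 215.31, 241.58.
Expected road-traffic injuries = Σ (standard pop × age-specific rate ÷ 100,000)
= 896,400×100.24/100,000 + 549,900×97.76/100,000 + 350,700×233.67/100,000 + 412,000×215.31/100,000 + 565,300×241.58/100,000
= 898.56 + 537.56 + 819.47 + 887.09 + 1365.65 = 4508.33.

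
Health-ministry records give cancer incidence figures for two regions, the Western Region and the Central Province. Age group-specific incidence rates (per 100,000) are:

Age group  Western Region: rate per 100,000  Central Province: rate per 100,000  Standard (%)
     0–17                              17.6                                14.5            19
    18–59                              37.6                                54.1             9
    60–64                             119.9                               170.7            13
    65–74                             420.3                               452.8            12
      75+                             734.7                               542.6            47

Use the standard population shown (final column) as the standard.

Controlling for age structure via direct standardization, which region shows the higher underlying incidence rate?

Standard weights: 0.19, 0.09, 0.13, 0.12, 0.47.
The Western Region: 0.1900×17.6 + 0.0900×37.6 + 0.1300×119.9 + 0.1200×420.3 + 0.4700×734.7 = 418.0600 per 100,000.
The Central Province: 0.1900×14.5 + 0.0900×54.1 + 0.1300×170.7 + 0.1200×452.8 + 0.4700×542.6 = 339.1730 per 100,000.

Western Region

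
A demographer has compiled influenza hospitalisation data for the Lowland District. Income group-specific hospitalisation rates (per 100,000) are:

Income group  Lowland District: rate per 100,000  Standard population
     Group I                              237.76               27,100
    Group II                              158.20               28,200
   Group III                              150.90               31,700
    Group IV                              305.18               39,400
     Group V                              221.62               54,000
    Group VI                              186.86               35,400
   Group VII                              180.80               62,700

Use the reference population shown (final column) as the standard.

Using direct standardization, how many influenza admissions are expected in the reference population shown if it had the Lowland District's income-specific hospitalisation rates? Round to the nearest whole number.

576

Expected influenza admissions = Σ (standard pop × income-specific rate ÷ 100,000)
= 27,100×237.76/100,000 + 28,200×158.20/100,000 + 31,700×150.90/100,000 + 39,400×305.18/100,000 + 54,000×221.62/100,000 + 35,400×186.86/100,000 + 62,700×180.80/100,000
= 64.43 + 44.61 + 47.84 + 120.24 + 119.67 + 66.15 + 113.36 = 576.31.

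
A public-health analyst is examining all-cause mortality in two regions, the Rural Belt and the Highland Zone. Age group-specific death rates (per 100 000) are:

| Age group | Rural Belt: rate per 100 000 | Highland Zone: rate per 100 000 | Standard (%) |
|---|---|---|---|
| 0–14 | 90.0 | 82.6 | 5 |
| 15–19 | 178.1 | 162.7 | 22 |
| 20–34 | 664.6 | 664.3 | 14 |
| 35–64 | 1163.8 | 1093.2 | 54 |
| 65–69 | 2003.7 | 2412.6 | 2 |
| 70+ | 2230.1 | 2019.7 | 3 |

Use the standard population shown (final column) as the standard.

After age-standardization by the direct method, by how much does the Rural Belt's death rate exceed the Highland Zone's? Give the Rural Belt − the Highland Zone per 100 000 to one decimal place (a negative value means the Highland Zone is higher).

Standard weights: 0.05, 0.22, 0.14, 0.54, 0.02, 0.03.
The Rural Belt: 0.0500×90.0 + 0.2200×178.1 + 0.1400×664.6 + 0.5400×1163.8 + 0.0200×2003.7 + 0.0300×2230.1 = 872.1550 per 100 000.
The Highland Zone: 0.0500×82.6 + 0.2200×162.7 + 0.1400×664.3 + 0.5400×1093.2 + 0.0200×2412.6 + 0.0300×2019.7 = 832.0970 per 100 000.
Difference = 872.1550 − 832.0970 = 40.0580.

40.1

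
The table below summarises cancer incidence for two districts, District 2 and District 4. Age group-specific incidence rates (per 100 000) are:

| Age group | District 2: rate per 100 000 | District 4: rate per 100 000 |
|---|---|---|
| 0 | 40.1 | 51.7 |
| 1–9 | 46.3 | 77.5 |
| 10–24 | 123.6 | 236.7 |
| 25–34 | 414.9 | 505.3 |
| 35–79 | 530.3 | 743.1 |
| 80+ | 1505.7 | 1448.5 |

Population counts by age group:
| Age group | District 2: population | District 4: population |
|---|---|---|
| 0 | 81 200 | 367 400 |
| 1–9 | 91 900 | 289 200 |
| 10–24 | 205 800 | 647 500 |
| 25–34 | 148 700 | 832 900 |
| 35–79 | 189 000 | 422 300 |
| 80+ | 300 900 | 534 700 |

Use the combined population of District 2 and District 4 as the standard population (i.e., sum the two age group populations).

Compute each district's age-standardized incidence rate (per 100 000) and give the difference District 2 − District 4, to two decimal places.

-69.23

Combined standard total = 4 111 500; weights = 0.1091, 0.0927, 0.2075, 0.2387, 0.1487, 0.2032.
District 2: 0.1091×40.1 + 0.0927×46.3 + 0.2075×123.6 + 0.2387×414.9 + 0.1487×530.3 + 0.2032×1505.7 = 518.2300 per 100 000.
District 4: 0.1091×51.7 + 0.0927×77.5 + 0.2075×236.7 + 0.2387×505.3 + 0.1487×743.1 + 0.2032×1448.5 = 587.4572 per 100 000.
Difference = 518.2300 − 587.4572 = -69.2271.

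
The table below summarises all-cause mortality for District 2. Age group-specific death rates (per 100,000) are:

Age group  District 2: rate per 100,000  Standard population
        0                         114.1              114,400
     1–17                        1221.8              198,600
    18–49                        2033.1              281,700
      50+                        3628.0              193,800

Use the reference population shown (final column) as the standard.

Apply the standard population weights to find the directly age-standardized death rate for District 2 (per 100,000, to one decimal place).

Standard total = 788,500; weights = 0.1451, 0.2519, 0.3573, 0.2458.
Standardized rate: 0.1451×114.1 + 0.2519×1221.8 + 0.3573×2033.1 + 0.2458×3628.0 = 1942.3376 per 100,000.

1942.3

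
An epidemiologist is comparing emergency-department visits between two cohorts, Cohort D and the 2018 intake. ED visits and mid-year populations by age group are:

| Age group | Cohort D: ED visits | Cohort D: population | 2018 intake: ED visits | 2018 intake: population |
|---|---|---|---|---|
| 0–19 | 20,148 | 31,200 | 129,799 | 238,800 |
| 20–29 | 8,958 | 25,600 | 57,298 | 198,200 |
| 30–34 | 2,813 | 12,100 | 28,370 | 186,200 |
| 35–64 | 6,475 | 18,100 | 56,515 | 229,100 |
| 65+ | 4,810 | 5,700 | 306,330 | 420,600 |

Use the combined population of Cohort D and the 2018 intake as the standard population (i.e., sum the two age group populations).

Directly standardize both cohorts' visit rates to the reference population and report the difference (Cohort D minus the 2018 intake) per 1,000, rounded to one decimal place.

98.0

Age-specific rates per 1,000 for Cohort D: 645.769, 349.922, 232.479, 357.735, 843.860.
For the 2018 intake: 543.547, 289.092, 152.363, 246.683, 728.317.
Combined standard total = 1,365,600; weights = 0.1977, 0.1639, 0.1452, 0.1810, 0.3122.
Cohort D: 0.1977×645.769 + 0.1639×349.922 + 0.1452×232.479 + 0.1810×357.735 + 0.3122×843.860 = 546.9686 per 1,000.
The 2018 intake: 0.1977×543.547 + 0.1639×289.092 + 0.1452×152.363 + 0.1810×246.683 + 0.3122×728.317 = 448.9831 per 1,000.
Difference = 546.9686 − 448.9831 = 97.9854.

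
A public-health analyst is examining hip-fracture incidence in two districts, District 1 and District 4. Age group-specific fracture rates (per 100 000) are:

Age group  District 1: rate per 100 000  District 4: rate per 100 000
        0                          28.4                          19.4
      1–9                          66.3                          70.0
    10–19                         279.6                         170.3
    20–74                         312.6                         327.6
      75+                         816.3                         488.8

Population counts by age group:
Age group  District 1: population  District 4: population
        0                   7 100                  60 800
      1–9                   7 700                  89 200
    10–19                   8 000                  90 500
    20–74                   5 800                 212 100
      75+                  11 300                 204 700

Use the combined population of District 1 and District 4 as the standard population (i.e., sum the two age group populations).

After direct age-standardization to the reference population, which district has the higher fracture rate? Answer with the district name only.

Combined standard total = 697 200; weights = 0.0974, 0.1390, 0.1413, 0.3125, 0.3098.
District 1: 0.0974×28.4 + 0.1390×66.3 + 0.1413×279.6 + 0.3125×312.6 + 0.3098×816.3 = 402.0794 per 100 000.
District 4: 0.0974×19.4 + 0.1390×70.0 + 0.1413×170.3 + 0.3125×327.6 + 0.3098×488.8 = 289.5004 per 100 000.

District 1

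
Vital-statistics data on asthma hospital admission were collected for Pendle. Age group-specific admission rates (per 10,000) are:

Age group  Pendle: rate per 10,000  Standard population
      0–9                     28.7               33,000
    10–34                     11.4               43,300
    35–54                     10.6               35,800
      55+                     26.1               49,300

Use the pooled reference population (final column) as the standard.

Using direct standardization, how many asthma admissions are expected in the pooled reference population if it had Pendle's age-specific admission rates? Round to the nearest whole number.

Expected asthma admissions = Σ (standard pop × age-specific rate ÷ 10,000)
= 33,000×28.7/10,000 + 43,300×11.4/10,000 + 35,800×10.6/10,000 + 49,300×26.1/10,000
= 94.71 + 49.36 + 37.95 + 128.67 = 310.69.

311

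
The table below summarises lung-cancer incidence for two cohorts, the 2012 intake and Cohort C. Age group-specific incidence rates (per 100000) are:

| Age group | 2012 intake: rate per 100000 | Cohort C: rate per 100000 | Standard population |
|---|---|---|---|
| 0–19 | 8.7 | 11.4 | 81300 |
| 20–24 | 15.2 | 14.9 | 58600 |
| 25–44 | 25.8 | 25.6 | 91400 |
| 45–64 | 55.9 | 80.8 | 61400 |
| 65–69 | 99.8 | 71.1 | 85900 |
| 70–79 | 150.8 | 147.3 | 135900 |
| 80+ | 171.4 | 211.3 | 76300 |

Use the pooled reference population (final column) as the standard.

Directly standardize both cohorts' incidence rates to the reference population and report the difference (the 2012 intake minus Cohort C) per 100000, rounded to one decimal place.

Standard total = 590800; weights = 0.1376, 0.0992, 0.1547, 0.1039, 0.1454, 0.2300, 0.1291.
The 2012 intake: 0.1376×8.7 + 0.0992×15.2 + 0.1547×25.8 + 0.1039×55.9 + 0.1454×99.8 + 0.2300×150.8 + 0.1291×171.4 = 83.8402 per 100000.
Cohort C: 0.1376×11.4 + 0.0992×14.9 + 0.1547×25.6 + 0.1039×80.8 + 0.1454×71.1 + 0.2300×147.3 + 0.1291×211.3 = 86.9138 per 100000.
Difference = 83.8402 − 86.9138 = -3.0736.

-3.1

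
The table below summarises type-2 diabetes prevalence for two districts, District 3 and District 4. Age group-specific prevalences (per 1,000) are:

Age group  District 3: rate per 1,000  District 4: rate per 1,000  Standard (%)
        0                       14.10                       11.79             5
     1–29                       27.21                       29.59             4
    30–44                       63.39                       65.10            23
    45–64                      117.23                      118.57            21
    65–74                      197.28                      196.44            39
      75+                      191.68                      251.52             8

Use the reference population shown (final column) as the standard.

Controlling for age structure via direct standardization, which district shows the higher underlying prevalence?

District 4

Standard weights: 0.05, 0.04, 0.23, 0.21, 0.39, 0.08.
District 3: 0.0500×14.10 + 0.0400×27.21 + 0.2300×63.39 + 0.2100×117.23 + 0.3900×197.28 + 0.0800×191.68 = 133.2650 per 1,000.
District 4: 0.0500×11.79 + 0.0400×29.59 + 0.2300×65.10 + 0.2100×118.57 + 0.3900×196.44 + 0.0800×251.52 = 138.3790 per 1,000.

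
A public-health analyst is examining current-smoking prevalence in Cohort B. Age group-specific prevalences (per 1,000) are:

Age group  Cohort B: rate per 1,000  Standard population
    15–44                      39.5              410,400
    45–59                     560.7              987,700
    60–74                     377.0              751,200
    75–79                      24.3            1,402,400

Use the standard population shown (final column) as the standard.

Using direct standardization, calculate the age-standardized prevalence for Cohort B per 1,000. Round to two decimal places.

249.82

Standard total = 3,551,700; weights = 0.1156, 0.2781, 0.2115, 0.3949.
Standardized rate: 0.1156×39.5 + 0.2781×560.7 + 0.2115×377.0 + 0.3949×24.3 = 249.8226 per 1,000.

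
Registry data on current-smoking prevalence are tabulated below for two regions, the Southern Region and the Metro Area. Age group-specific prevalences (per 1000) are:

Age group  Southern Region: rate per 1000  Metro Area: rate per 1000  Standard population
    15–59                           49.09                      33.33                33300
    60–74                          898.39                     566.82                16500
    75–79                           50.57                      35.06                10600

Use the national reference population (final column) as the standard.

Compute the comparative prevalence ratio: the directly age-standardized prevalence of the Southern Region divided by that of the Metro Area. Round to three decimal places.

Standard total = 60400; weights = 0.5513, 0.2732, 0.1755.
The Southern Region: 0.5513×49.09 + 0.2732×898.39 + 0.1755×50.57 = 281.3605 per 1000.
The Metro Area: 0.5513×33.33 + 0.2732×566.82 + 0.1755×35.06 = 179.3718 per 1000.
Ratio = 281.3605 ÷ 179.3718 = 1.56859.

1.569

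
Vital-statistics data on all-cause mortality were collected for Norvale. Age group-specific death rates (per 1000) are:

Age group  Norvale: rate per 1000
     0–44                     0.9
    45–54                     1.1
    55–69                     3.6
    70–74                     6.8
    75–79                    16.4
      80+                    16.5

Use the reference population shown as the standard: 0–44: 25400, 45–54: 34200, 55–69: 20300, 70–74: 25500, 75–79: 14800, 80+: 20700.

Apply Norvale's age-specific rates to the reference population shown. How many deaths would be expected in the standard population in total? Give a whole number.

891

Expected deaths = Σ (standard pop × age-specific rate ÷ 1000)
= 25400×0.9/1000 + 34200×1.1/1000 + 20300×3.6/1000 + 25500×6.8/1000 + 14800×16.4/1000 + 20700×16.5/1000
= 22.86 + 37.62 + 73.08 + 173.40 + 242.72 + 341.55 = 891.23.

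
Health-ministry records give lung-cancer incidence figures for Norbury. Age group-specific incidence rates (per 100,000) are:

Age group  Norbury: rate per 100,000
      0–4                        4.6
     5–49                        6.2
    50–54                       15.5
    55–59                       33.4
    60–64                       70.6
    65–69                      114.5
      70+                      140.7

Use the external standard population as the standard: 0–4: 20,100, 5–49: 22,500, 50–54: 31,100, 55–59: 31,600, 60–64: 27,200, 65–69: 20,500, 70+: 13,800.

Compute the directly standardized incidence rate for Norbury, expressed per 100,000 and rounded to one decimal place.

Standard total = 166,800; weights = 0.1205, 0.1349, 0.1865, 0.1894, 0.1631, 0.1229, 0.0827.
Standardized rate: 0.1205×4.6 + 0.1349×6.2 + 0.1865×15.5 + 0.1894×33.4 + 0.1631×70.6 + 0.1229×114.5 + 0.0827×140.7 = 47.8338 per 100,000.

47.8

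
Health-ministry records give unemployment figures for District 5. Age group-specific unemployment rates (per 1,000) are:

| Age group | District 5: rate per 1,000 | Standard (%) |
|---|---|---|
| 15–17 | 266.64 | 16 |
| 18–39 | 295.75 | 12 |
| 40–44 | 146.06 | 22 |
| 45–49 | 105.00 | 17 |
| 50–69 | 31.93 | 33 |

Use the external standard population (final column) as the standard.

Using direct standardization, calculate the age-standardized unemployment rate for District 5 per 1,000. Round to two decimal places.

138.67

Standard weights: 0.16, 0.12, 0.22, 0.17, 0.33.
Standardized rate: 0.1600×266.64 + 0.1200×295.75 + 0.2200×146.06 + 0.1700×105.00 + 0.3300×31.93 = 138.6725 per 1,000.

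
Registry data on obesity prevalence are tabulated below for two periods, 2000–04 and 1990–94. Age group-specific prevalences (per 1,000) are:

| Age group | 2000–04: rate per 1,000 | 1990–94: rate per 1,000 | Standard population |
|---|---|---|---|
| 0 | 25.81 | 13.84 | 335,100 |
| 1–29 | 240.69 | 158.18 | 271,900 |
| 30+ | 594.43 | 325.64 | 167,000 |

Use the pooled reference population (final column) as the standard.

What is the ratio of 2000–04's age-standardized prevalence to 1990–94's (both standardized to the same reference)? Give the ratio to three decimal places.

Standard total = 774,000; weights = 0.4329, 0.3513, 0.2158.
2000–04: 0.4329×25.81 + 0.3513×240.69 + 0.2158×594.43 = 223.9824 per 1,000.
1990–94: 0.4329×13.84 + 0.3513×158.18 + 0.2158×325.64 = 131.8202 per 1,000.
Ratio = 223.9824 ÷ 131.8202 = 1.69915.

1.699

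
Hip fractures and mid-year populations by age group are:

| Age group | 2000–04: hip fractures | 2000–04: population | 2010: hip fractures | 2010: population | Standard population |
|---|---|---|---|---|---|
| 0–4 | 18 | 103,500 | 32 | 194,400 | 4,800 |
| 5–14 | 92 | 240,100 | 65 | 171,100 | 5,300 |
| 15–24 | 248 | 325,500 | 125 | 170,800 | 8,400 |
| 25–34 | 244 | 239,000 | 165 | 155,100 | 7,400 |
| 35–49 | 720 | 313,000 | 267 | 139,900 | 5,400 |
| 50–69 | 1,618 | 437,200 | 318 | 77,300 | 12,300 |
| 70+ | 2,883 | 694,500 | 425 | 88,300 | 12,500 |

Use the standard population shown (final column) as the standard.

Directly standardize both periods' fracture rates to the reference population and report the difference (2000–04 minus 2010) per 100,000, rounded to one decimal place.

Age-specific rates per 100,000 for 2000–04: 17.39, 38.32, 76.19, 102.09, 230.03, 370.08, 415.12.
For 2010: 16.46, 37.99, 73.19, 106.38, 190.85, 411.38, 481.31.
Standard total = 56,100; weights = 0.0856, 0.0945, 0.1497, 0.1319, 0.0963, 0.2193, 0.2228.
2000–04: 0.0856×17.39 + 0.0945×38.32 + 0.1497×76.19 + 0.1319×102.09 + 0.0963×230.03 + 0.2193×370.08 + 0.2228×415.12 = 225.7613 per 100,000.
2010: 0.0856×16.46 + 0.0945×37.99 + 0.1497×73.19 + 0.1319×106.38 + 0.0963×190.85 + 0.2193×411.38 + 0.2228×481.31 = 245.8001 per 100,000.
Difference = 225.7613 − 245.8001 = -20.0387.

-20.0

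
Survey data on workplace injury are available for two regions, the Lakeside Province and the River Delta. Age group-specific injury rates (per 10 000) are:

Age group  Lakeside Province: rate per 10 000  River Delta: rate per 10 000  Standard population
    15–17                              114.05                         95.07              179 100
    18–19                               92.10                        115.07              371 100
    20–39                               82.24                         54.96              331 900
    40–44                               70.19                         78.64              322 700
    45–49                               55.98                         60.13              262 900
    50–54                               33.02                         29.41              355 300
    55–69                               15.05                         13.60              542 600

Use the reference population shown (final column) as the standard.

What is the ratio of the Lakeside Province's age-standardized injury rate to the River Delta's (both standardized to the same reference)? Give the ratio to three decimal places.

Standard total = 2 365 600; weights = 0.0757, 0.1569, 0.1403, 0.1364, 0.1111, 0.1502, 0.2294.
The Lakeside Province: 0.0757×114.05 + 0.1569×92.10 + 0.1403×82.24 + 0.1364×70.19 + 0.1111×55.98 + 0.1502×33.02 + 0.2294×15.05 = 58.8289 per 10 000.
The River Delta: 0.0757×95.07 + 0.1569×115.07 + 0.1403×54.96 + 0.1364×78.64 + 0.1111×60.13 + 0.1502×29.41 + 0.2294×13.60 = 57.9070 per 10 000.
Ratio = 58.8289 ÷ 57.9070 = 1.01592.

1.016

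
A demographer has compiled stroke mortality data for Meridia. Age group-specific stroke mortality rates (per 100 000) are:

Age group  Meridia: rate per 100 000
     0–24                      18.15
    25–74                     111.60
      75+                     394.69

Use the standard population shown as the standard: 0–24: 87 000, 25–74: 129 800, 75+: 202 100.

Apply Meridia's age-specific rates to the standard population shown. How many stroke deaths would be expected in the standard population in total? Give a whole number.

958

Expected stroke deaths = Σ (standard pop × age-specific rate ÷ 100 000)
= 87 000×18.15/100 000 + 129 800×111.60/100 000 + 202 100×394.69/100 000
= 15.79 + 144.86 + 797.67 = 958.32.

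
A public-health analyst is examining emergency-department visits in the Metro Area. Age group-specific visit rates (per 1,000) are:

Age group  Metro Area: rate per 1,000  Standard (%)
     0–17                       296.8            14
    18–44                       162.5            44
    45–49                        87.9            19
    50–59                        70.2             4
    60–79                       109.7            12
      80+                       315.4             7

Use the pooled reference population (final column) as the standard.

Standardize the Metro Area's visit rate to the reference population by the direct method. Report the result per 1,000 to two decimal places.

Standard weights: 0.14, 0.44, 0.19, 0.04, 0.12, 0.07.
Standardized rate: 0.1400×296.8 + 0.4400×162.5 + 0.1900×87.9 + 0.0400×70.2 + 0.1200×109.7 + 0.0700×315.4 = 167.8030 per 1,000.

167.80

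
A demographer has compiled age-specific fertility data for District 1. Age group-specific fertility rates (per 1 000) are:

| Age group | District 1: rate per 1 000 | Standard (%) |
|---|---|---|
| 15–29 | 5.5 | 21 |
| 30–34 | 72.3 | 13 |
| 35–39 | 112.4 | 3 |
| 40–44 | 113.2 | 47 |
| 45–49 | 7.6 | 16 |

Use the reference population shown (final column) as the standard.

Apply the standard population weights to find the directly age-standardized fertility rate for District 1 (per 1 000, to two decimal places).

68.35

Standard weights: 0.21, 0.13, 0.03, 0.47, 0.16.
Standardized rate: 0.2100×5.5 + 0.1300×72.3 + 0.0300×112.4 + 0.4700×113.2 + 0.1600×7.6 = 68.3460 per 1 000.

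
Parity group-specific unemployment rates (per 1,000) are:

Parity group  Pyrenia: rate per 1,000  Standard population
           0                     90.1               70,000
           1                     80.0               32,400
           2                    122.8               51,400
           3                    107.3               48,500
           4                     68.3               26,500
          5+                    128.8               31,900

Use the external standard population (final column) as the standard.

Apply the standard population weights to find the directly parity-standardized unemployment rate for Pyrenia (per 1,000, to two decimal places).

Standard total = 260,700; weights = 0.2685, 0.1243, 0.1972, 0.1860, 0.1016, 0.1224.
Standardized rate: 0.2685×90.1 + 0.1243×80.0 + 0.1972×122.8 + 0.1860×107.3 + 0.1016×68.3 + 0.1224×128.8 = 101.0113 per 1,000.

101.01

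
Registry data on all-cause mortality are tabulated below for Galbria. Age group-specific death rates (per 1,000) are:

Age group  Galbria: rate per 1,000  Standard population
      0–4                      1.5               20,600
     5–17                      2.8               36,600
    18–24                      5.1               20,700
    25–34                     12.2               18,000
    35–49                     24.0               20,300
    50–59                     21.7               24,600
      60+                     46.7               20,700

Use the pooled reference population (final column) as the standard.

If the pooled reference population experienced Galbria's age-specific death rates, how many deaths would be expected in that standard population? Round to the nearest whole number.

Expected deaths = Σ (standard pop × age-specific rate ÷ 1,000)
= 20,600×1.5/1,000 + 36,600×2.8/1,000 + 20,700×5.1/1,000 + 18,000×12.2/1,000 + 20,300×24.0/1,000 + 24,600×21.7/1,000 + 20,700×46.7/1,000
= 30.90 + 102.48 + 105.57 + 219.60 + 487.20 + 533.82 + 966.69 = 2446.26.

2446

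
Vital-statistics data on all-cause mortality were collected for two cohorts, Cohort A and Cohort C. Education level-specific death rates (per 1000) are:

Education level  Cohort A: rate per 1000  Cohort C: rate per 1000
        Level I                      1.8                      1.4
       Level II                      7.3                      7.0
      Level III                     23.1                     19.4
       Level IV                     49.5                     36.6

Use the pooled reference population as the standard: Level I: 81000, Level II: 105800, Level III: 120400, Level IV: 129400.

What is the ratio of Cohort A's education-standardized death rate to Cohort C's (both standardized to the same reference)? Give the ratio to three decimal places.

Standard total = 436600; weights = 0.1855, 0.2423, 0.2758, 0.2964.
Cohort A: 0.1855×1.8 + 0.2423×7.3 + 0.2758×23.1 + 0.2964×49.5 = 23.1440 per 1000.
Cohort C: 0.1855×1.4 + 0.2423×7.0 + 0.2758×19.4 + 0.2964×36.6 = 18.1535 per 1000.
Ratio = 23.1440 ÷ 18.1535 = 1.27491.

1.275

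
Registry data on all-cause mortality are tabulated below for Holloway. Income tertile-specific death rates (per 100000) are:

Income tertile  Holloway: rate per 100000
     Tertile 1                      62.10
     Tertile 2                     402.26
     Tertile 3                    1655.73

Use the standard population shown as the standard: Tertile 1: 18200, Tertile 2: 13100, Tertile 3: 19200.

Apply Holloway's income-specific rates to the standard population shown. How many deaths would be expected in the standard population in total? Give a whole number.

382

Expected deaths = Σ (standard pop × income-specific rate ÷ 100000)
= 18200×62.10/100000 + 13100×402.26/100000 + 19200×1655.73/100000
= 11.30 + 52.70 + 317.90 = 381.90.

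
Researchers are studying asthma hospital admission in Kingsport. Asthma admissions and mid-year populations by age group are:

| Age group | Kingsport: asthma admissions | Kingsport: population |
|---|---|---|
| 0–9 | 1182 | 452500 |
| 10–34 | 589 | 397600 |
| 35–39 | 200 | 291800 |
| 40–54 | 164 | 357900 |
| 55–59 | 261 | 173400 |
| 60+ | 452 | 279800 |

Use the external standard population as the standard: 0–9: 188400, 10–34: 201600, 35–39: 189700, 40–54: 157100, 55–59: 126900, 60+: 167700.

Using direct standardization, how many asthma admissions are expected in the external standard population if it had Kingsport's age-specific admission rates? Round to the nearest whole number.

Age-specific rates per 10000 for Kingsport: 26.12, 14.81, 6.85, 4.58, 15.05, 16.15.
Expected asthma admissions = Σ (standard pop × age-specific rate ÷ 10000)
= 188400×26.12/10000 + 201600×14.81/10000 + 189700×6.85/10000 + 157100×4.58/10000 + 126900×15.05/10000 + 167700×16.15/10000
= 492.13 + 298.65 + 130.02 + 71.99 + 191.01 + 270.91 = 1454.70.

1455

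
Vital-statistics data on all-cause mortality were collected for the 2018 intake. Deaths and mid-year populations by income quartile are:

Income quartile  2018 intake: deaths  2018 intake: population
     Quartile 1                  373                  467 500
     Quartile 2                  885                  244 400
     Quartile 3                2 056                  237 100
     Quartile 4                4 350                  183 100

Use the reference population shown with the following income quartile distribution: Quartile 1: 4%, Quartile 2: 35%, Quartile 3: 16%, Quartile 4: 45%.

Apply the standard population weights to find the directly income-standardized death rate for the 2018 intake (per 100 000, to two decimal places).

Income-specific rates per 100 000 for the 2018 intake: 79.79, 362.11, 867.14, 2375.75.
Standard weights: 0.04, 0.35, 0.16, 0.45.
Standardized rate: 0.0400×79.79 + 0.3500×362.11 + 0.1600×867.14 + 0.4500×2375.75 = 1337.7615 per 100 000.

1337.76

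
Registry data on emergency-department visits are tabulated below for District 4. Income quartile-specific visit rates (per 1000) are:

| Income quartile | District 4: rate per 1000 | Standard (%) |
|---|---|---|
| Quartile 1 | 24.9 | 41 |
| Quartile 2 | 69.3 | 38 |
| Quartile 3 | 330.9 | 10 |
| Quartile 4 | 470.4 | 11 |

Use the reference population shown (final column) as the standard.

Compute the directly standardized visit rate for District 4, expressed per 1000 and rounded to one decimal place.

Standard weights: 0.41, 0.38, 0.10, 0.11.
Standardized rate: 0.4100×24.9 + 0.3800×69.3 + 0.1000×330.9 + 0.1100×470.4 = 121.3770 per 1000.

121.4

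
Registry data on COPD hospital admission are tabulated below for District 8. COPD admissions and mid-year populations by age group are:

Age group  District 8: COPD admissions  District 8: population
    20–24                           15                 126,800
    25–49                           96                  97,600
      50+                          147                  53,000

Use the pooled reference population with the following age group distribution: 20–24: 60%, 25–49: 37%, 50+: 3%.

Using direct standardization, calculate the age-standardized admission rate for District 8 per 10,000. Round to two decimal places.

Age-specific rates per 10,000 for District 8: 1.18, 9.84, 27.74.
Standard weights: 0.60, 0.37, 0.03.
Standardized rate: 0.6000×1.18 + 0.3700×9.84 + 0.0300×27.74 = 5.1812 per 10,000.

5.18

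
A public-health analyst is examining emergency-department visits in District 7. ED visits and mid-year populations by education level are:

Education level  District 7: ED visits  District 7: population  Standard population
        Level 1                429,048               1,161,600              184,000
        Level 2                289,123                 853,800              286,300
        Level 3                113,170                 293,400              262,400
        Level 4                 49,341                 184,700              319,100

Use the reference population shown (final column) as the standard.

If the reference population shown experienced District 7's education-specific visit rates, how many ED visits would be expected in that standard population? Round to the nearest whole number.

Education-specific rates per 1,000 for District 7: 369.360, 338.631, 385.719, 267.141.
Expected ED visits = Σ (standard pop × education-specific rate ÷ 1,000)
= 184,000×369.360/1,000 + 286,300×338.631/1,000 + 262,400×385.719/1,000 + 319,100×267.141/1,000
= 67962.15 + 96950.01 + 101212.71 + 85244.79 = 351369.65.

351370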